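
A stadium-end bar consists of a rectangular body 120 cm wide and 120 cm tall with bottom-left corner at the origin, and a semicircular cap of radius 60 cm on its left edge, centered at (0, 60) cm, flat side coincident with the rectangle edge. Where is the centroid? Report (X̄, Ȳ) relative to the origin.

rectangular body: A = 120 × 120 = 14400.00, centroid at (60.00, 60.00).
semicircular end: A = ½π·60² = 5654.87, centroid at (-25.46, 60.00).
ΣA = 20054.87 cm², ΣAX̄ = 720000.00 cm³, ΣAȲ = 1203292.01 cm³.
X̄ = 720000.00/20054.87 = 35.90 cm; Ȳ = 1203292.01/20054.87 = 60.00 cm.

X̄ = 35.90 cm, Ȳ = 60.00 cm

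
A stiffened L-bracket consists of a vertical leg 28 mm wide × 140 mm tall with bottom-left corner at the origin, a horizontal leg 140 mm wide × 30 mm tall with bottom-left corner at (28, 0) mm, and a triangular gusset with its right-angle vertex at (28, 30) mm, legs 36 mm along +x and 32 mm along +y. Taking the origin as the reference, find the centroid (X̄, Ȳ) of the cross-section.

X̄ = 56.29 mm, Ȳ = 41.49 mm

vertical leg: A = 28 × 140 = 3920.00, centroid at (14.00, 70.00).
horizontal leg: A = 140 × 30 = 4200.00, centroid at (98.00, 15.00).
gusset: A = ½·36·32 = 576.00, centroid at (40.00, 40.67).
ΣA = 8696.00 mm², ΣAX̄ = 489520.00 mm³, ΣAȲ = 360824.00 mm³.
X̄ = 489520.00/8696.00 = 56.29 mm; Ȳ = 360824.00/8696.00 = 41.49 mm.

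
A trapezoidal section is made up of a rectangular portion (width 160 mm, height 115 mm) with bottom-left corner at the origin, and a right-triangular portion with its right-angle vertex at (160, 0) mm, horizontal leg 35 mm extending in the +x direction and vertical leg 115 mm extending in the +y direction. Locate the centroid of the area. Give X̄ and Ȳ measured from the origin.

rectangular portion: A = 160 × 115 = 18400.00, centroid at (80.00, 57.50).
triangular portion: A = ½·35·115 = 2012.50, centroid at (171.67, 38.33).
ΣA = 20412.50 mm², ΣAX̄ = 1817479.17 mm³, ΣAȲ = 1135145.83 mm³.
X̄ = 1817479.17/20412.50 = 89.04 mm; Ȳ = 1135145.83/20412.50 = 55.61 mm.

X̄ = 89.04 mm, Ȳ = 55.61 mm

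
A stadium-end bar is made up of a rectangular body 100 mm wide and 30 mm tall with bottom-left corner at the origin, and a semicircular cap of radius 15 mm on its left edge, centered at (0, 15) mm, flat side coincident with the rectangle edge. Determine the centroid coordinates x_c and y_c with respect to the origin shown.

x_c = 44.06 mm, y_c = 15.00 mm

rectangular body: A = 100 × 30 = 3000.00, centroid at (50.00, 15.00).
semicircular end: A = ½π·15² = 353.43, centroid at (-6.37, 15.00).
ΣA = 3353.43 mm², ΣAx_c = 147750.00 mm³, ΣAy_c = 50301.44 mm³.
x_c = 147750.00/3353.43 = 44.06 mm; y_c = 50301.44/3353.43 = 15.00 mm.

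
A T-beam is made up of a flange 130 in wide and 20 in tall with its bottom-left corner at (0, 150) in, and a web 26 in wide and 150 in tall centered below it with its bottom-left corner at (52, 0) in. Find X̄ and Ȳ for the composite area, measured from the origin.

X̄ = 65.00 in, Ȳ = 109.00 in

web: A = 26 × 150 = 3900.00, centroid at (65.00, 75.00).
flange: A = 130 × 20 = 2600.00, centroid at (65.00, 160.00).
ΣA = 6500.00 in²
ΣAX̄ = (3900.00)(65.00) + (2600.00)(65.00) = 422500.00 in³
ΣAȲ = (3900.00)(75.00) + (2600.00)(160.00) = 708500.00 in³
X̄ = 422500.00 / 6500.00 = 65.00 in
Ȳ = 708500.00 / 6500.00 = 109.00 in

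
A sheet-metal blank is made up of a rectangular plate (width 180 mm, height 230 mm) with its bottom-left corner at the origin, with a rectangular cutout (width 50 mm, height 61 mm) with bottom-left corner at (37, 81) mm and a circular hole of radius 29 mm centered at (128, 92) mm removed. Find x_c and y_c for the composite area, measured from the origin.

Part | A | x̄ᵢ | ȳᵢ | A·x̄ᵢ | A·ȳᵢ
plate | 41400.00 | 90.00 | 115.00 | 3726000.00 | 4761000.00
hole 1 | -3050.00 | 62.00 | 111.50 | -189100.00 | -340075.00
hole 2 | -2642.08 | 128.00 | 92.00 | -338186.17 | -243071.31
Σ | 35707.92 |  |  | 3198713.83 | 4177853.69
x_c = 3198713.83 / 35707.92 = 89.58 mm
y_c = 4177853.69 / 35707.92 = 117.00 mm

x_c = 89.58 mm, y_c = 117.00 mm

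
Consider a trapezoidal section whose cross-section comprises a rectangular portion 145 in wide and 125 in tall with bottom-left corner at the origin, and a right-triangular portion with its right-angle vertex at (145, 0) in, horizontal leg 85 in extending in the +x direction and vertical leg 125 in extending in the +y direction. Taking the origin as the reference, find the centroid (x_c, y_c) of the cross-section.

x_c = 95.36 in, y_c = 57.78 in

rectangular portion: A = 145 × 125 = 18125.00, centroid at (72.50, 62.50).
triangular portion: A = ½·85·125 = 5312.50, centroid at (173.33, 41.67).
ΣA = 23437.50 in²
ΣAx_c = (18125.00)(72.50) + (5312.50)(173.33) = 2234895.83 in³
ΣAy_c = (18125.00)(62.50) + (5312.50)(41.67) = 1354166.67 in³
x_c = 2234895.83 / 23437.50 = 95.36 in
y_c = 1354166.67 / 23437.50 = 57.78 in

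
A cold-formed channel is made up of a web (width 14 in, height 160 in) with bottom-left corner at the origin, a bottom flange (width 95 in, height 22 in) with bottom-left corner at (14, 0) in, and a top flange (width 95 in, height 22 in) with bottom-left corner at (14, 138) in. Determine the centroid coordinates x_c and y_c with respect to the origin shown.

x_c = 42.48 in, y_c = 80.00 in

web: A = 14 × 160 = 2240.00, centroid at (7.00, 80.00).
bottom flange: A = 95 × 22 = 2090.00, centroid at (61.50, 11.00).
top flange: A = 95 × 22 = 2090.00, centroid at (61.50, 149.00).
ΣA = 6420.00 in², ΣAx_c = 272750.00 in³, ΣAy_c = 513600.00 in³.
x_c = 272750.00/6420.00 = 42.48 in; y_c = 513600.00/6420.00 = 80.00 in.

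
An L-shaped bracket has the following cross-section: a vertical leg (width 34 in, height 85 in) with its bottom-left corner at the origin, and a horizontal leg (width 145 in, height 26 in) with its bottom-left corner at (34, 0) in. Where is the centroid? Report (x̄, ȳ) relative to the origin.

Part | A | x̄ᵢ | ȳᵢ | A·x̄ᵢ | A·ȳᵢ
vertical leg | 2890.00 | 17.00 | 42.50 | 49130.00 | 122825.00
horizontal leg | 3770.00 | 106.50 | 13.00 | 401505.00 | 49010.00
Σ | 6660.00 |  |  | 450635.00 | 171835.00
x̄ = 450635.00 / 6660.00 = 67.66 in
ȳ = 171835.00 / 6660.00 = 25.80 in

x̄ = 67.66 in, ȳ = 25.80 in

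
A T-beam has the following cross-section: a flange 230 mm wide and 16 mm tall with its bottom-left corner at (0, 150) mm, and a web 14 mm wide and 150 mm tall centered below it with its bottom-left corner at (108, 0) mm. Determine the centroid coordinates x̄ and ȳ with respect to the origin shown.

web: A = 14 × 150 = 2100.00, centroid at (115.00, 75.00).
flange: A = 230 × 16 = 3680.00, centroid at (115.00, 158.00).
ΣA = 5780.00 mm²
ΣAx̄ = (2100.00)(115.00) + (3680.00)(115.00) = 664700.00 mm³
ΣAȳ = (2100.00)(75.00) + (3680.00)(158.00) = 738940.00 mm³
x̄ = 664700.00 / 5780.00 = 115.00 mm
ȳ = 738940.00 / 5780.00 = 127.84 mm

x̄ = 115.00 mm, ȳ = 127.84 mm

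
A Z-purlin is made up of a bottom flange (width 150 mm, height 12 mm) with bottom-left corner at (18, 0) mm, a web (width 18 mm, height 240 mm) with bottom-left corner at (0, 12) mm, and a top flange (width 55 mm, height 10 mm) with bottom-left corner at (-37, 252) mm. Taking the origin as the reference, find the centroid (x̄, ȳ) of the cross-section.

x̄ = 30.14 mm, ȳ = 108.30 mm

bottom flange: A = 150 × 12 = 1800.00, centroid at (93.00, 6.00).
web: A = 18 × 240 = 4320.00, centroid at (9.00, 132.00).
top flange: A = 55 × 10 = 550.00, centroid at (-9.50, 257.00).
ΣA = 6670.00 mm²
ΣAx̄ = (1800.00)(93.00) + (4320.00)(9.00) + (550.00)(-9.50) = 201055.00 mm³
ΣAȳ = (1800.00)(6.00) + (4320.00)(132.00) + (550.00)(257.00) = 722390.00 mm³
x̄ = 201055.00 / 6670.00 = 30.14 mm
ȳ = 722390.00 / 6670.00 = 108.30 mm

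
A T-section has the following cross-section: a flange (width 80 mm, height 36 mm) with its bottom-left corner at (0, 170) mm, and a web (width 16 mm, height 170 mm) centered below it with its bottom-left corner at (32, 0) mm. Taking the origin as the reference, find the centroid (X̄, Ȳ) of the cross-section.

Part | A | x̄ᵢ | ȳᵢ | A·x̄ᵢ | A·ȳᵢ
web | 2720.00 | 40.00 | 85.00 | 108800.00 | 231200.00
flange | 2880.00 | 40.00 | 188.00 | 115200.00 | 541440.00
Σ | 5600.00 |  |  | 224000.00 | 772640.00
X̄ = 224000.00 / 5600.00 = 40.00 mm
Ȳ = 772640.00 / 5600.00 = 137.97 mm

X̄ = 40.00 mm, Ȳ = 137.97 mm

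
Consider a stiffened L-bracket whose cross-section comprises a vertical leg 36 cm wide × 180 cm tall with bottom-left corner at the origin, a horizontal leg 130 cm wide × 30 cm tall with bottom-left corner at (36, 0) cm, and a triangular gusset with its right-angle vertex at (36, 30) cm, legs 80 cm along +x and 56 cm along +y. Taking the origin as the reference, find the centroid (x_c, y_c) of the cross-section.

x_c = 51.58 cm, y_c = 59.49 cm

vertical leg: A = 36 × 180 = 6480.00, centroid at (18.00, 90.00).
horizontal leg: A = 130 × 30 = 3900.00, centroid at (101.00, 15.00).
gusset: A = ½·80·56 = 2240.00, centroid at (62.67, 48.67).
ΣA = 12620.00 cm², ΣAx_c = 650913.33 cm³, ΣAy_c = 750713.33 cm³.
x_c = 650913.33/12620.00 = 51.58 cm; y_c = 750713.33/12620.00 = 59.49 cm.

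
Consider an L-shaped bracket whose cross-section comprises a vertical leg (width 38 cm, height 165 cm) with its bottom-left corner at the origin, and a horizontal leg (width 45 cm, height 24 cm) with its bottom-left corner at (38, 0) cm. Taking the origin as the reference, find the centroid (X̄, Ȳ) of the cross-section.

vertical leg: A = 38 × 165 = 6270.00, centroid at (19.00, 82.50).
horizontal leg: A = 45 × 24 = 1080.00, centroid at (60.50, 12.00).
ΣA = 7350.00 cm², ΣAX̄ = 184470.00 cm³, ΣAȲ = 530235.00 cm³.
X̄ = 184470.00/7350.00 = 25.10 cm; Ȳ = 530235.00/7350.00 = 72.14 cm.

X̄ = 25.10 cm, Ȳ = 72.14 cm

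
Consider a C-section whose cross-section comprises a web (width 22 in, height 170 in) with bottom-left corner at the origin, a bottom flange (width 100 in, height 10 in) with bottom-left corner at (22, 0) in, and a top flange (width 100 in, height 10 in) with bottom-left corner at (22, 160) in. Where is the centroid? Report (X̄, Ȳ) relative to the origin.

web: A = 22 × 170 = 3740.00, centroid at (11.00, 85.00).
bottom flange: A = 100 × 10 = 1000.00, centroid at (72.00, 5.00).
top flange: A = 100 × 10 = 1000.00, centroid at (72.00, 165.00).
ΣA = 5740.00 in²
ΣAX̄ = (3740.00)(11.00) + (1000.00)(72.00) + (1000.00)(72.00) = 185140.00 in³
ΣAȲ = (3740.00)(85.00) + (1000.00)(5.00) + (1000.00)(165.00) = 487900.00 in³
X̄ = 185140.00 / 5740.00 = 32.25 in
Ȳ = 487900.00 / 5740.00 = 85.00 in

X̄ = 32.25 in, Ȳ = 85.00 in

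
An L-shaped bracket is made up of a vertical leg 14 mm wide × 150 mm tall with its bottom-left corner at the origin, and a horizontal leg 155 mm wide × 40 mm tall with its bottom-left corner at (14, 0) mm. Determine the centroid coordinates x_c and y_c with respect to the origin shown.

vertical leg: A = 14 × 150 = 2100.00, centroid at (7.00, 75.00).
horizontal leg: A = 155 × 40 = 6200.00, centroid at (91.50, 20.00).
ΣA = 8300.00 mm², ΣAx_c = 582000.00 mm³, ΣAy_c = 281500.00 mm³.
x_c = 582000.00/8300.00 = 70.12 mm; y_c = 281500.00/8300.00 = 33.92 mm.

x_c = 70.12 mm, y_c = 33.92 mm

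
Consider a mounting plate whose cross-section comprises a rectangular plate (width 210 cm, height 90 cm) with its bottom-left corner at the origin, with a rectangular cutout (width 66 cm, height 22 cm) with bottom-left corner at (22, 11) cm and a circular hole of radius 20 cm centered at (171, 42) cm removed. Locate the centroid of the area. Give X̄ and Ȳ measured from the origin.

X̄ = 104.36 cm, Ȳ = 47.30 cm

plate: A = 210 × 90 = 18900.00, centroid at (105.00, 45.00).
hole 1: A = −(66 × 22) = -1452.00, centroid at (55.00, 22.00).
hole 2: A = −π·20² = -1256.64, centroid at (171.00, 42.00).
ΣA = 16191.36 cm²
ΣAX̄ = (18900.00)(105.00) + (-1452.00)(55.00) + (-1256.64)(171.00) = 1689755.06 cm³
ΣAȲ = (18900.00)(45.00) + (-1452.00)(22.00) + (-1256.64)(42.00) = 765777.24 cm³
X̄ = 1689755.06 / 16191.36 = 104.36 cm
Ȳ = 765777.24 / 16191.36 = 47.30 cm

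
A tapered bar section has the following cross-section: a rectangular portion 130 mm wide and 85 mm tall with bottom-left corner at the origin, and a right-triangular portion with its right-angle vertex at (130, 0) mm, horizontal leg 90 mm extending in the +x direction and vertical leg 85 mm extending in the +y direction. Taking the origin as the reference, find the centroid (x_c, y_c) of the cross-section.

Part | A | x̄ᵢ | ȳᵢ | A·x̄ᵢ | A·ȳᵢ
rectangular portion | 11050.00 | 65.00 | 42.50 | 718250.00 | 469625.00
triangular portion | 3825.00 | 160.00 | 28.33 | 612000.00 | 108375.00
Σ | 14875.00 |  |  | 1330250.00 | 578000.00
x_c = 1330250.00 / 14875.00 = 89.43 mm
y_c = 578000.00 / 14875.00 = 38.86 mm

x_c = 89.43 mm, y_c = 38.86 mm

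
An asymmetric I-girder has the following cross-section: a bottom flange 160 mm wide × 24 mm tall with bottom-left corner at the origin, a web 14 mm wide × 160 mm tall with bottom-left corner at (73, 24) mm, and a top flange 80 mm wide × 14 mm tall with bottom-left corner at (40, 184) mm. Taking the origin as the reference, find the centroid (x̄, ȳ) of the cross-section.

x̄ = 80.00 mm, ȳ = 68.47 mm

Part | A | x̄ᵢ | ȳᵢ | A·x̄ᵢ | A·ȳᵢ
bottom flange | 3840.00 | 80.00 | 12.00 | 307200.00 | 46080.00
web | 2240.00 | 80.00 | 104.00 | 179200.00 | 232960.00
top flange | 1120.00 | 80.00 | 191.00 | 89600.00 | 213920.00
Σ | 7200.00 |  |  | 576000.00 | 492960.00
x̄ = 576000.00 / 7200.00 = 80.00 mm
ȳ = 492960.00 / 7200.00 = 68.47 mm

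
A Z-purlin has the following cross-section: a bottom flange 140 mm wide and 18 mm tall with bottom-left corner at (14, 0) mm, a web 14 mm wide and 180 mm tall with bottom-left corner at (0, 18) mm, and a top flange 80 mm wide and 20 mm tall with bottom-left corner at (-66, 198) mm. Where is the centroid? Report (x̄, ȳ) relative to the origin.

x̄ = 28.27 mm, ȳ = 94.52 mm

bottom flange: A = 140 × 18 = 2520.00, centroid at (84.00, 9.00).
web: A = 14 × 180 = 2520.00, centroid at (7.00, 108.00).
top flange: A = 80 × 20 = 1600.00, centroid at (-26.00, 208.00).
ΣA = 6640.00 mm²
ΣAx̄ = (2520.00)(84.00) + (2520.00)(7.00) + (1600.00)(-26.00) = 187720.00 mm³
ΣAȳ = (2520.00)(9.00) + (2520.00)(108.00) + (1600.00)(208.00) = 627640.00 mm³
x̄ = 187720.00 / 6640.00 = 28.27 mm
ȳ = 627640.00 / 6640.00 = 94.52 mm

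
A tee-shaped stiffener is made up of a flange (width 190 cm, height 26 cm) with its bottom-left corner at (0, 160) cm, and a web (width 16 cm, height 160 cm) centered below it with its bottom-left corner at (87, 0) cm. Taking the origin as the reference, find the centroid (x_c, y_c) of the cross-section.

x_c = 95.00 cm, y_c = 141.26 cm

web: A = 16 × 160 = 2560.00, centroid at (95.00, 80.00).
flange: A = 190 × 26 = 4940.00, centroid at (95.00, 173.00).
ΣA = 7500.00 cm², ΣAx_c = 712500.00 cm³, ΣAy_c = 1059420.00 cm³.
x_c = 712500.00/7500.00 = 95.00 cm; y_c = 1059420.00/7500.00 = 141.26 cm.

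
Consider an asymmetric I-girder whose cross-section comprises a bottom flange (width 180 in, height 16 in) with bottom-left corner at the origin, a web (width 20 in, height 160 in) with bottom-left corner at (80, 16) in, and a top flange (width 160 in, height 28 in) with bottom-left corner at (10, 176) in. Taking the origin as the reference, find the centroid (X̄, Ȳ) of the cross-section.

bottom flange: A = 180 × 16 = 2880.00, centroid at (90.00, 8.00).
web: A = 20 × 160 = 3200.00, centroid at (90.00, 96.00).
top flange: A = 160 × 28 = 4480.00, centroid at (90.00, 190.00).
ΣA = 10560.00 in², ΣAX̄ = 950400.00 in³, ΣAȲ = 1181440.00 in³.
X̄ = 950400.00/10560.00 = 90.00 in; Ȳ = 1181440.00/10560.00 = 111.88 in.

X̄ = 90.00 in, Ȳ = 111.88 in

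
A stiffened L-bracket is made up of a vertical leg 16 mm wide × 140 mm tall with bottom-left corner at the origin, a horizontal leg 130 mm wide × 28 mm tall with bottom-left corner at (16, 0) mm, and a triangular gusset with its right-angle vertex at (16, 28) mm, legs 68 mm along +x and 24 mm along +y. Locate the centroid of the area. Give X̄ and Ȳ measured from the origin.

X̄ = 51.42 mm, Ȳ = 35.41 mm

Part | A | x̄ᵢ | ȳᵢ | A·x̄ᵢ | A·ȳᵢ
vertical leg | 2240.00 | 8.00 | 70.00 | 17920.00 | 156800.00
horizontal leg | 3640.00 | 81.00 | 14.00 | 294840.00 | 50960.00
gusset | 816.00 | 38.67 | 36.00 | 31552.00 | 29376.00
Σ | 6696.00 |  |  | 344312.00 | 237136.00
X̄ = 344312.00 / 6696.00 = 51.42 mm
Ȳ = 237136.00 / 6696.00 = 35.41 mm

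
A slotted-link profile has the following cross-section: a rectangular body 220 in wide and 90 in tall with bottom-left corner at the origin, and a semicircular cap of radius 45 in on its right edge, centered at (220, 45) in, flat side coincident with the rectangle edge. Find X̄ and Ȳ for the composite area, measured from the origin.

rectangular body: A = 220 × 90 = 19800.00, centroid at (110.00, 45.00).
semicircular end: A = ½π·45² = 3180.86, centroid at (239.10, 45.00).
ΣA = 22980.86 in²
ΣAX̄ = (19800.00)(110.00) + (3180.86)(239.10) = 2938539.76 in³
ΣAȲ = (19800.00)(45.00) + (3180.86)(45.00) = 1034138.82 in³
X̄ = 2938539.76 / 22980.86 = 127.87 in
Ȳ = 1034138.82 / 22980.86 = 45.00 in

X̄ = 127.87 in, Ȳ = 45.00 in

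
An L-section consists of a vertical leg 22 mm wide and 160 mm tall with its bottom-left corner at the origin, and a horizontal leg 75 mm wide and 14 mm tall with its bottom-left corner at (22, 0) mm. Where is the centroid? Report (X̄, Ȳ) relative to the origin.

X̄ = 22.14 mm, Ȳ = 63.23 mm

vertical leg: A = 22 × 160 = 3520.00, centroid at (11.00, 80.00).
horizontal leg: A = 75 × 14 = 1050.00, centroid at (59.50, 7.00).
ΣA = 4570.00 mm², ΣAX̄ = 101195.00 mm³, ΣAȲ = 288950.00 mm³.
X̄ = 101195.00/4570.00 = 22.14 mm; Ȳ = 288950.00/4570.00 = 63.23 mm.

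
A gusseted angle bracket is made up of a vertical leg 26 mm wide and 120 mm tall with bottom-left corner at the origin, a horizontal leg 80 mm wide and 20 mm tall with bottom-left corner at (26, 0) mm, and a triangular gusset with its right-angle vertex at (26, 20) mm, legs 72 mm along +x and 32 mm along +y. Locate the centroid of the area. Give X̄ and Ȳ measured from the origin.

X̄ = 34.70 mm, Ȳ = 40.62 mm

vertical leg: A = 26 × 120 = 3120.00, centroid at (13.00, 60.00).
horizontal leg: A = 80 × 20 = 1600.00, centroid at (66.00, 10.00).
gusset: A = ½·72·32 = 1152.00, centroid at (50.00, 30.67).
ΣA = 5872.00 mm²
ΣAX̄ = (3120.00)(13.00) + (1600.00)(66.00) + (1152.00)(50.00) = 203760.00 mm³
ΣAȲ = (3120.00)(60.00) + (1600.00)(10.00) + (1152.00)(30.67) = 238528.00 mm³
X̄ = 203760.00 / 5872.00 = 34.70 mm
Ȳ = 238528.00 / 5872.00 = 40.62 mm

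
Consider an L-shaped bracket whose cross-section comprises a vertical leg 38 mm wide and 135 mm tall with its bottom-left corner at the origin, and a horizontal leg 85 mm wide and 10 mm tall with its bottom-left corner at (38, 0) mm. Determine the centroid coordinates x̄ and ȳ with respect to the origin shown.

vertical leg: A = 38 × 135 = 5130.00, centroid at (19.00, 67.50).
horizontal leg: A = 85 × 10 = 850.00, centroid at (80.50, 5.00).
ΣA = 5980.00 mm²
ΣAx̄ = (5130.00)(19.00) + (850.00)(80.50) = 165895.00 mm³
ΣAȳ = (5130.00)(67.50) + (850.00)(5.00) = 350525.00 mm³
x̄ = 165895.00 / 5980.00 = 27.74 mm
ȳ = 350525.00 / 5980.00 = 58.62 mm

x̄ = 27.74 mm, ȳ = 58.62 mm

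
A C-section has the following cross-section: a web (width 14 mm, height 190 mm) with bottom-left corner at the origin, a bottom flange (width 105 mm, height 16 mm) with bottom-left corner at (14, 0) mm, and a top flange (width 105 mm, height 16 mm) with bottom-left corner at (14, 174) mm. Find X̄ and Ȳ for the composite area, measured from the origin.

X̄ = 40.21 mm, Ȳ = 95.00 mm

web: A = 14 × 190 = 2660.00, centroid at (7.00, 95.00).
bottom flange: A = 105 × 16 = 1680.00, centroid at (66.50, 8.00).
top flange: A = 105 × 16 = 1680.00, centroid at (66.50, 182.00).
ΣA = 6020.00 mm², ΣAX̄ = 242060.00 mm³, ΣAȲ = 571900.00 mm³.
X̄ = 242060.00/6020.00 = 40.21 mm; Ȳ = 571900.00/6020.00 = 95.00 mm.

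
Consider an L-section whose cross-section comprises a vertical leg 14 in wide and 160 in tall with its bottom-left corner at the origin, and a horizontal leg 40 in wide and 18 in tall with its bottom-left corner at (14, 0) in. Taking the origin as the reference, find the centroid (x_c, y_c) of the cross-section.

vertical leg: A = 14 × 160 = 2240.00, centroid at (7.00, 80.00).
horizontal leg: A = 40 × 18 = 720.00, centroid at (34.00, 9.00).
ΣA = 2960.00 in², ΣAx_c = 40160.00 in³, ΣAy_c = 185680.00 in³.
x_c = 40160.00/2960.00 = 13.57 in; y_c = 185680.00/2960.00 = 62.73 in.

x_c = 13.57 in, y_c = 62.73 in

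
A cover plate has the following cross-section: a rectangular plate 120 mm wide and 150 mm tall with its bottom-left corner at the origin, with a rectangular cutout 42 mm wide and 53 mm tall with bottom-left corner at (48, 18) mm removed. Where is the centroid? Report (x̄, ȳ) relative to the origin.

plate: A = 120 × 150 = 18000.00, centroid at (60.00, 75.00).
hole: A = −(42 × 53) = -2226.00, centroid at (69.00, 44.50).
ΣA = 15774.00 mm²
ΣAx̄ = (18000.00)(60.00) + (-2226.00)(69.00) = 926406.00 mm³
ΣAȳ = (18000.00)(75.00) + (-2226.00)(44.50) = 1250943.00 mm³
x̄ = 926406.00 / 15774.00 = 58.73 mm
ȳ = 1250943.00 / 15774.00 = 79.30 mm

x̄ = 58.73 mm, ȳ = 79.30 mm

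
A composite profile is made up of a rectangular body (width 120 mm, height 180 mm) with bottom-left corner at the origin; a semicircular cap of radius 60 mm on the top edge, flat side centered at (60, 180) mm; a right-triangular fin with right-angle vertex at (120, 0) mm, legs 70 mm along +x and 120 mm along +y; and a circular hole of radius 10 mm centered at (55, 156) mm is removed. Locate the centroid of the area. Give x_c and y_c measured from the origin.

x_c = 71.29 mm, y_c = 103.56 mm

rectangular body: A = 120 × 180 = 21600.00, centroid at (60.00, 90.00).
semicircular top: A = ½π·60² = 5654.87, centroid at (60.00, 205.46).
triangular fin: A = ½·70·120 = 4200.00, centroid at (143.33, 40.00).
hole: A = −π·10² = -314.16, centroid at (55.00, 156.00).
ΣA = 31140.71 mm²
ΣAx_c = (21600.00)(60.00) + (5654.87)(60.00) + (4200.00)(143.33) + (-314.16)(55.00) = 2220013.25 mm³
ΣAy_c = (21600.00)(90.00) + (5654.87)(205.46) + (4200.00)(40.00) + (-314.16)(156.00) = 3224867.17 mm³
x_c = 2220013.25 / 31140.71 = 71.29 mm
y_c = 3224867.17 / 31140.71 = 103.56 mm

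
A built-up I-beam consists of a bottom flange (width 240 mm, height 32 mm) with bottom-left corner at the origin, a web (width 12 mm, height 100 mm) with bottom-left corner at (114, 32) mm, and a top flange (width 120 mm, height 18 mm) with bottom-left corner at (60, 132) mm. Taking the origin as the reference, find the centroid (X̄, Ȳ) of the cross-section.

X̄ = 120.00 mm, Ȳ = 47.63 mm

Part | A | x̄ᵢ | ȳᵢ | A·x̄ᵢ | A·ȳᵢ
bottom flange | 7680.00 | 120.00 | 16.00 | 921600.00 | 122880.00
web | 1200.00 | 120.00 | 82.00 | 144000.00 | 98400.00
top flange | 2160.00 | 120.00 | 141.00 | 259200.00 | 304560.00
Σ | 11040.00 |  |  | 1324800.00 | 525840.00
X̄ = 1324800.00 / 11040.00 = 120.00 mm
Ȳ = 525840.00 / 11040.00 = 47.63 mm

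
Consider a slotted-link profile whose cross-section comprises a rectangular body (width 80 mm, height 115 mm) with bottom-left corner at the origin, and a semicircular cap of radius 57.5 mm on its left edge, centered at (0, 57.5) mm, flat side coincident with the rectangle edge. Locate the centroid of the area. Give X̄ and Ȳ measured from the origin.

X̄ = 16.76 mm, Ȳ = 57.50 mm

Part | A | x̄ᵢ | ȳᵢ | A·x̄ᵢ | A·ȳᵢ
rectangular body | 9200.00 | 40.00 | 57.50 | 368000.00 | 529000.00
semicircular end | 5193.45 | -24.40 | 57.50 | -126739.58 | 298623.11
Σ | 14393.45 |  |  | 241260.42 | 827623.11
X̄ = 241260.42 / 14393.45 = 16.76 mm
Ȳ = 827623.11 / 14393.45 = 57.50 mm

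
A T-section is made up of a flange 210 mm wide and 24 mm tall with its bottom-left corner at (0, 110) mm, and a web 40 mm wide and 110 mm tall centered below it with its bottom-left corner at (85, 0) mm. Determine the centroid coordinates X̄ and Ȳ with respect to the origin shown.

X̄ = 105.00 mm, Ȳ = 90.77 mm

Part | A | x̄ᵢ | ȳᵢ | A·x̄ᵢ | A·ȳᵢ
web | 4400.00 | 105.00 | 55.00 | 462000.00 | 242000.00
flange | 5040.00 | 105.00 | 122.00 | 529200.00 | 614880.00
Σ | 9440.00 |  |  | 991200.00 | 856880.00
X̄ = 991200.00 / 9440.00 = 105.00 mm
Ȳ = 856880.00 / 9440.00 = 90.77 mm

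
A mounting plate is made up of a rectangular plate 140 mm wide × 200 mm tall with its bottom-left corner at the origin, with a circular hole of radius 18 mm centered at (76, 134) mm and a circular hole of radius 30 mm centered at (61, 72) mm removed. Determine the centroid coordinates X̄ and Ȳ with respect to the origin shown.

plate: A = 140 × 200 = 28000.00, centroid at (70.00, 100.00).
hole 1: A = −π·18² = -1017.88, centroid at (76.00, 134.00).
hole 2: A = −π·30² = -2827.43, centroid at (61.00, 72.00).
ΣA = 24154.69 mm²
ΣAX̄ = (28000.00)(70.00) + (-1017.88)(76.00) + (-2827.43)(61.00) = 1710167.99 mm³
ΣAȲ = (28000.00)(100.00) + (-1017.88)(134.00) + (-2827.43)(72.00) = 2460029.41 mm³
X̄ = 1710167.99 / 24154.69 = 70.80 mm
Ȳ = 2460029.41 / 24154.69 = 101.84 mm

X̄ = 70.80 mm, Ȳ = 101.84 mm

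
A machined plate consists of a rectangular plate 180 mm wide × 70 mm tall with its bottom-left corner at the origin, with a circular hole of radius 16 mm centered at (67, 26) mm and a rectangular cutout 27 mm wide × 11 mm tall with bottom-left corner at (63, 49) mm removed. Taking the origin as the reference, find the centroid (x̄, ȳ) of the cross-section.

x̄ = 91.96 mm, ȳ = 35.13 mm

Part | A | x̄ᵢ | ȳᵢ | A·x̄ᵢ | A·ȳᵢ
plate | 12600.00 | 90.00 | 35.00 | 1134000.00 | 441000.00
hole 1 | -804.25 | 67.00 | 26.00 | -53884.60 | -20910.44
hole 2 | -297.00 | 76.50 | 54.50 | -22720.50 | -16186.50
Σ | 11498.75 |  |  | 1057394.90 | 403903.06
x̄ = 1057394.90 / 11498.75 = 91.96 mm
ȳ = 403903.06 / 11498.75 = 35.13 mm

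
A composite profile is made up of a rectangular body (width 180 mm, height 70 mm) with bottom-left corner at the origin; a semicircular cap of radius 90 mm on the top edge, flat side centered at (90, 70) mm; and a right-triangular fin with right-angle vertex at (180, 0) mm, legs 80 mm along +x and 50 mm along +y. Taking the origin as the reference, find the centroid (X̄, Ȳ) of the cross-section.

rectangular body: A = 180 × 70 = 12600.00, centroid at (90.00, 35.00).
semicircular top: A = ½π·90² = 12723.45, centroid at (90.00, 108.20).
triangular fin: A = ½·80·50 = 2000.00, centroid at (206.67, 16.67).
ΣA = 27323.45 mm², ΣAX̄ = 2692443.86 mm³, ΣAȲ = 1850974.85 mm³.
X̄ = 2692443.86/27323.45 = 98.54 mm; Ȳ = 1850974.85/27323.45 = 67.74 mm.

X̄ = 98.54 mm, Ȳ = 67.74 mm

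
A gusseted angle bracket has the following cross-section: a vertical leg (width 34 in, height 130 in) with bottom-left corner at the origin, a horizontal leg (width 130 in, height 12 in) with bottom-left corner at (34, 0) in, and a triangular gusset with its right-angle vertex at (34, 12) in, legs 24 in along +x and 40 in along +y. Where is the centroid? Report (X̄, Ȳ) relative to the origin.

X̄ = 38.66 in, Ȳ = 47.80 in

vertical leg: A = 34 × 130 = 4420.00, centroid at (17.00, 65.00).
horizontal leg: A = 130 × 12 = 1560.00, centroid at (99.00, 6.00).
gusset: A = ½·24·40 = 480.00, centroid at (42.00, 25.33).
ΣA = 6460.00 in²
ΣAX̄ = (4420.00)(17.00) + (1560.00)(99.00) + (480.00)(42.00) = 249740.00 in³
ΣAȲ = (4420.00)(65.00) + (1560.00)(6.00) + (480.00)(25.33) = 308820.00 in³
X̄ = 249740.00 / 6460.00 = 38.66 in
Ȳ = 308820.00 / 6460.00 = 47.80 in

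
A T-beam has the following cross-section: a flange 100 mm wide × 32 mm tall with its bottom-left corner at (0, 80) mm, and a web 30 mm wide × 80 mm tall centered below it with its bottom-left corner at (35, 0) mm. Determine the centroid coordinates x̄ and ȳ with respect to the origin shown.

web: A = 30 × 80 = 2400.00, centroid at (50.00, 40.00).
flange: A = 100 × 32 = 3200.00, centroid at (50.00, 96.00).
ΣA = 5600.00 mm²
ΣAx̄ = (2400.00)(50.00) + (3200.00)(50.00) = 280000.00 mm³
ΣAȳ = (2400.00)(40.00) + (3200.00)(96.00) = 403200.00 mm³
x̄ = 280000.00 / 5600.00 = 50.00 mm
ȳ = 403200.00 / 5600.00 = 72.00 mm

x̄ = 50.00 mm, ȳ = 72.00 mm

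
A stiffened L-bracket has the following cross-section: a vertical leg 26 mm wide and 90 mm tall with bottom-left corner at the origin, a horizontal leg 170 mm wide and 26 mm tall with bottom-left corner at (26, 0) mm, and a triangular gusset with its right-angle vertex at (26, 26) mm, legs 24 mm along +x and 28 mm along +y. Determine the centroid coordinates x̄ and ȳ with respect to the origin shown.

x̄ = 75.04 mm, ȳ = 24.61 mm

Part | A | x̄ᵢ | ȳᵢ | A·x̄ᵢ | A·ȳᵢ
vertical leg | 2340.00 | 13.00 | 45.00 | 30420.00 | 105300.00
horizontal leg | 4420.00 | 111.00 | 13.00 | 490620.00 | 57460.00
gusset | 336.00 | 34.00 | 35.33 | 11424.00 | 11872.00
Σ | 7096.00 |  |  | 532464.00 | 174632.00
x̄ = 532464.00 / 7096.00 = 75.04 mm
ȳ = 174632.00 / 7096.00 = 24.61 mm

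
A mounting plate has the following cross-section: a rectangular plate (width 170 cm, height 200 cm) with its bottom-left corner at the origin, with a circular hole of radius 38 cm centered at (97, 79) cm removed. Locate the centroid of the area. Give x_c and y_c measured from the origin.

x_c = 83.15 cm, y_c = 103.23 cm

plate: A = 170 × 200 = 34000.00, centroid at (85.00, 100.00).
hole: A = −π·38² = -4536.46, centroid at (97.00, 79.00).
ΣA = 29463.54 cm², ΣAx_c = 2449963.40 cm³, ΣAy_c = 3041619.68 cm³.
x_c = 2449963.40/29463.54 = 83.15 cm; y_c = 3041619.68/29463.54 = 103.23 cm.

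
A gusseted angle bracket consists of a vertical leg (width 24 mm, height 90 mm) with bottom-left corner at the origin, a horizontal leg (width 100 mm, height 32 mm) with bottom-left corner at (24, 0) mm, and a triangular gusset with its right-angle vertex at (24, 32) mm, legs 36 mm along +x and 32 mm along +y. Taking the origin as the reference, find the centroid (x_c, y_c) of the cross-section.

Part | A | x̄ᵢ | ȳᵢ | A·x̄ᵢ | A·ȳᵢ
vertical leg | 2160.00 | 12.00 | 45.00 | 25920.00 | 97200.00
horizontal leg | 3200.00 | 74.00 | 16.00 | 236800.00 | 51200.00
gusset | 576.00 | 36.00 | 42.67 | 20736.00 | 24576.00
Σ | 5936.00 |  |  | 283456.00 | 172976.00
x_c = 283456.00 / 5936.00 = 47.75 mm
y_c = 172976.00 / 5936.00 = 29.14 mm

x_c = 47.75 mm, y_c = 29.14 mm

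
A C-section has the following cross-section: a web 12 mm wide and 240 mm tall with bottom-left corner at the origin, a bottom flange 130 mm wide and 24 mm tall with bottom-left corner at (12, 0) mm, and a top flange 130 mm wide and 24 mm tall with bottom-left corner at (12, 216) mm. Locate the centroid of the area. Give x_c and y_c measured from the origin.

Part | A | x̄ᵢ | ȳᵢ | A·x̄ᵢ | A·ȳᵢ
web | 2880.00 | 6.00 | 120.00 | 17280.00 | 345600.00
bottom flange | 3120.00 | 77.00 | 12.00 | 240240.00 | 37440.00
top flange | 3120.00 | 77.00 | 228.00 | 240240.00 | 711360.00
Σ | 9120.00 |  |  | 497760.00 | 1094400.00
x_c = 497760.00 / 9120.00 = 54.58 mm
y_c = 1094400.00 / 9120.00 = 120.00 mm

x_c = 54.58 mm, y_c = 120.00 mm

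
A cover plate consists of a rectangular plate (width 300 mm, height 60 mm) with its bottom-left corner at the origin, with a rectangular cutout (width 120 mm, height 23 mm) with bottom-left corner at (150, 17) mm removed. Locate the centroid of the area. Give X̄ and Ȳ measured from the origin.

X̄ = 139.13 mm, Ȳ = 30.27 mm

plate: A = 300 × 60 = 18000.00, centroid at (150.00, 30.00).
hole: A = −(120 × 23) = -2760.00, centroid at (210.00, 28.50).
ΣA = 15240.00 mm²
ΣAX̄ = (18000.00)(150.00) + (-2760.00)(210.00) = 2120400.00 mm³
ΣAȲ = (18000.00)(30.00) + (-2760.00)(28.50) = 461340.00 mm³
X̄ = 2120400.00 / 15240.00 = 139.13 mm
Ȳ = 461340.00 / 15240.00 = 30.27 mm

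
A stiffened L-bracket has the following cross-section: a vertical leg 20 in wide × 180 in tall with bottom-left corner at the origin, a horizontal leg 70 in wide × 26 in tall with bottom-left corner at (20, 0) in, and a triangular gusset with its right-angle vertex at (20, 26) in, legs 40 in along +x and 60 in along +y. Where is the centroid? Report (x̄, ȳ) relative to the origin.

vertical leg: A = 20 × 180 = 3600.00, centroid at (10.00, 90.00).
horizontal leg: A = 70 × 26 = 1820.00, centroid at (55.00, 13.00).
gusset: A = ½·40·60 = 1200.00, centroid at (33.33, 46.00).
ΣA = 6620.00 in², ΣAx̄ = 176100.00 in³, ΣAȳ = 402860.00 in³.
x̄ = 176100.00/6620.00 = 26.60 in; ȳ = 402860.00/6620.00 = 60.85 in.

x̄ = 26.60 in, ȳ = 60.85 in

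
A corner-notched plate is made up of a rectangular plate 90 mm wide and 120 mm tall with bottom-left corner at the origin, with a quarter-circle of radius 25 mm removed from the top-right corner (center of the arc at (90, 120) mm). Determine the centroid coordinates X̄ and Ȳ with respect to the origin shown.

Part | A | x̄ᵢ | ȳᵢ | A·x̄ᵢ | A·ȳᵢ
plate | 10800.00 | 45.00 | 60.00 | 486000.00 | 648000.00
removed quarter-circle | -490.87 | 79.39 | 109.39 | -38970.31 | -53696.53
Σ | 10309.13 |  |  | 447029.69 | 594303.47
X̄ = 447029.69 / 10309.13 = 43.36 mm
Ȳ = 594303.47 / 10309.13 = 57.65 mm

X̄ = 43.36 mm, Ȳ = 57.65 mm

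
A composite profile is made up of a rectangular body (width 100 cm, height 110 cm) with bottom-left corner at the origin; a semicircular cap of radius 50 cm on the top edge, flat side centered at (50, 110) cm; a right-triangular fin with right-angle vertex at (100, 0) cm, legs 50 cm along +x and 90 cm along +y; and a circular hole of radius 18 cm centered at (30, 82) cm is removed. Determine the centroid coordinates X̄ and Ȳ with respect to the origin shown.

X̄ = 60.54 cm, Ȳ = 68.34 cm

Part | A | x̄ᵢ | ȳᵢ | A·x̄ᵢ | A·ȳᵢ
rectangular body | 11000.00 | 50.00 | 55.00 | 550000.00 | 605000.00
semicircular top | 3926.99 | 50.00 | 131.22 | 196349.54 | 515302.32
triangular fin | 2250.00 | 116.67 | 30.00 | 262500.00 | 67500.00
hole | -1017.88 | 30.00 | 82.00 | -30536.28 | -83465.83
Σ | 16159.11 |  |  | 978313.26 | 1104336.49
X̄ = 978313.26 / 16159.11 = 60.54 cm
Ȳ = 1104336.49 / 16159.11 = 68.34 cm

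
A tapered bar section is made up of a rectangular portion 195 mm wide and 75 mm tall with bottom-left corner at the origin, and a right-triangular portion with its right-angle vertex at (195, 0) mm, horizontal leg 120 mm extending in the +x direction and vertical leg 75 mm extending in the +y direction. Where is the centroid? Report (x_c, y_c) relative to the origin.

x_c = 129.85 mm, y_c = 34.56 mm

rectangular portion: A = 195 × 75 = 14625.00, centroid at (97.50, 37.50).
triangular portion: A = ½·120·75 = 4500.00, centroid at (235.00, 25.00).
ΣA = 19125.00 mm², ΣAx_c = 2483437.50 mm³, ΣAy_c = 660937.50 mm³.
x_c = 2483437.50/19125.00 = 129.85 mm; y_c = 660937.50/19125.00 = 34.56 mm.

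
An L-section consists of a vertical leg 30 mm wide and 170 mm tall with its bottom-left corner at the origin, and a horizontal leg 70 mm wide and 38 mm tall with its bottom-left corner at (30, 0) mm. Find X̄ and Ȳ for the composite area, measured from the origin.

X̄ = 32.14 mm, Ȳ = 62.38 mm

vertical leg: A = 30 × 170 = 5100.00, centroid at (15.00, 85.00).
horizontal leg: A = 70 × 38 = 2660.00, centroid at (65.00, 19.00).
ΣA = 7760.00 mm²
ΣAX̄ = (5100.00)(15.00) + (2660.00)(65.00) = 249400.00 mm³
ΣAȲ = (5100.00)(85.00) + (2660.00)(19.00) = 484040.00 mm³
X̄ = 249400.00 / 7760.00 = 32.14 mm
Ȳ = 484040.00 / 7760.00 = 62.38 mm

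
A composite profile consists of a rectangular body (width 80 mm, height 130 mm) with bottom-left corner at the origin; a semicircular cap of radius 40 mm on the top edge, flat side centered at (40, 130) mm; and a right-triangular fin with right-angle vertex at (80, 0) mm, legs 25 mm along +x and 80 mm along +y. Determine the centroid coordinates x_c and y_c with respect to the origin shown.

x_c = 43.47 mm, y_c = 77.05 mm

rectangular body: A = 80 × 130 = 10400.00, centroid at (40.00, 65.00).
semicircular top: A = ½π·40² = 2513.27, centroid at (40.00, 146.98).
triangular fin: A = ½·25·80 = 1000.00, centroid at (88.33, 26.67).
ΣA = 13913.27 mm²
ΣAx_c = (10400.00)(40.00) + (2513.27)(40.00) + (1000.00)(88.33) = 604864.30 mm³
ΣAy_c = (10400.00)(65.00) + (2513.27)(146.98) + (1000.00)(26.67) = 1072058.97 mm³
x_c = 604864.30 / 13913.27 = 43.47 mm
y_c = 1072058.97 / 13913.27 = 77.05 mm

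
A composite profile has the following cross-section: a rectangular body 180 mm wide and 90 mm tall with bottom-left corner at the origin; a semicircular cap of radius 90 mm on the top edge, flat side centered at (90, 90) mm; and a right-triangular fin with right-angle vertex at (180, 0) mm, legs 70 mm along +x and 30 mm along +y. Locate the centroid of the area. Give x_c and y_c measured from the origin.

rectangular body: A = 180 × 90 = 16200.00, centroid at (90.00, 45.00).
semicircular top: A = ½π·90² = 12723.45, centroid at (90.00, 128.20).
triangular fin: A = ½·70·30 = 1050.00, centroid at (203.33, 10.00).
ΣA = 29973.45 mm²
ΣAx_c = (16200.00)(90.00) + (12723.45)(90.00) + (1050.00)(203.33) = 2816610.52 mm³
ΣAy_c = (16200.00)(45.00) + (12723.45)(128.20) + (1050.00)(10.00) = 2370610.52 mm³
x_c = 2816610.52 / 29973.45 = 93.97 mm
y_c = 2370610.52 / 29973.45 = 79.09 mm

x_c = 93.97 mm, y_c = 79.09 mm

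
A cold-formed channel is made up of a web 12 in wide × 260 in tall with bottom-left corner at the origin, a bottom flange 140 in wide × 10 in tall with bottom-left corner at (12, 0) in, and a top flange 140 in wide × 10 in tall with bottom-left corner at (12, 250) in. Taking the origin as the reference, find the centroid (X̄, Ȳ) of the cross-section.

X̄ = 41.95 in, Ȳ = 130.00 in

web: A = 12 × 260 = 3120.00, centroid at (6.00, 130.00).
bottom flange: A = 140 × 10 = 1400.00, centroid at (82.00, 5.00).
top flange: A = 140 × 10 = 1400.00, centroid at (82.00, 255.00).
ΣA = 5920.00 in², ΣAX̄ = 248320.00 in³, ΣAȲ = 769600.00 in³.
X̄ = 248320.00/5920.00 = 41.95 in; Ȳ = 769600.00/5920.00 = 130.00 in.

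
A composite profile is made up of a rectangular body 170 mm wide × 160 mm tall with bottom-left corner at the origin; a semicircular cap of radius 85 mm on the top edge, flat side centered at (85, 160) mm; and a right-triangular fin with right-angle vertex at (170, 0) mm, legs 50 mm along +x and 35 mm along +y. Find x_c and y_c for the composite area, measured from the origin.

rectangular body: A = 170 × 160 = 27200.00, centroid at (85.00, 80.00).
semicircular top: A = ½π·85² = 11349.00, centroid at (85.00, 196.08).
triangular fin: A = ½·50·35 = 875.00, centroid at (186.67, 11.67).
ΣA = 39424.00 mm²
ΣAx_c = (27200.00)(85.00) + (11349.00)(85.00) + (875.00)(186.67) = 3439998.63 mm³
ΣAy_c = (27200.00)(80.00) + (11349.00)(196.08) + (875.00)(11.67) = 4411465.55 mm³
x_c = 3439998.63 / 39424.00 = 87.26 mm
y_c = 4411465.55 / 39424.00 = 111.90 mm

x_c = 87.26 mm, y_c = 111.90 mm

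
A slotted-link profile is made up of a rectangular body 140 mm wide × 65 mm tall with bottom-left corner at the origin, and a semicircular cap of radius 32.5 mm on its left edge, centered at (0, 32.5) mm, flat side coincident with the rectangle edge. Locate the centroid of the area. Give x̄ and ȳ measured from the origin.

rectangular body: A = 140 × 65 = 9100.00, centroid at (70.00, 32.50).
semicircular end: A = ½π·32.5² = 1659.15, centroid at (-13.79, 32.50).
ΣA = 10759.15 mm²
ΣAx̄ = (9100.00)(70.00) + (1659.15)(-13.79) = 614114.58 mm³
ΣAȳ = (9100.00)(32.50) + (1659.15)(32.50) = 349672.49 mm³
x̄ = 614114.58 / 10759.15 = 57.08 mm
ȳ = 349672.49 / 10759.15 = 32.50 mm

x̄ = 57.08 mm, ȳ = 32.50 mm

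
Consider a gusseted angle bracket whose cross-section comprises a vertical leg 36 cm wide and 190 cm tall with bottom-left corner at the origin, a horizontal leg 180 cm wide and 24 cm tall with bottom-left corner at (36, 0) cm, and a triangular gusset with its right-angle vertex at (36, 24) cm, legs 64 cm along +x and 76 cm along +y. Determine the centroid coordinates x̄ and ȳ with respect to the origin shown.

vertical leg: A = 36 × 190 = 6840.00, centroid at (18.00, 95.00).
horizontal leg: A = 180 × 24 = 4320.00, centroid at (126.00, 12.00).
gusset: A = ½·64·76 = 2432.00, centroid at (57.33, 49.33).
ΣA = 13592.00 cm²
ΣAx̄ = (6840.00)(18.00) + (4320.00)(126.00) + (2432.00)(57.33) = 806874.67 cm³
ΣAȳ = (6840.00)(95.00) + (4320.00)(12.00) + (2432.00)(49.33) = 821618.67 cm³
x̄ = 806874.67 / 13592.00 = 59.36 cm
ȳ = 821618.67 / 13592.00 = 60.45 cm

x̄ = 59.36 cm, ȳ = 60.45 cm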